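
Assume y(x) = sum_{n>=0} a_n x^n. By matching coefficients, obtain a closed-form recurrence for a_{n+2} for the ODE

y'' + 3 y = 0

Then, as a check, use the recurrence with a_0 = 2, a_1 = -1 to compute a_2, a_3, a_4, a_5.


Substitute y = sum_n a_n x^n into y'' + (const) y = 0.
y''(x) = sum_{n>=0} (n+2)(n+1) a_{n+2} x^n.
The ODE becomes sum_n [(n+2)(n+1) a_{n+2} + 3 a_n] x^n = 0.
Setting each coefficient to zero gives the recurrence:
  (n+2)(n+1) a_{n+2} + 3 a_n = 0,
  a_{n+2} = -3 / ((n+1)(n+2)) a_n.

Check with a_0 = 2, a_1 = -1 (apply the recurrence for n = 0, 1, 2, 3): a_0 = 2, a_1 = -1, a_2 = -3, a_3 = 1/2, a_4 = 3/4, a_5 = -3/40.

a_{n+2} = -3/((n+1)(n+2)) * a_n; check: a_0 = 2, a_1 = -1, a_2 = -3, a_3 = 1/2, a_4 = 3/4, a_5 = -3/40


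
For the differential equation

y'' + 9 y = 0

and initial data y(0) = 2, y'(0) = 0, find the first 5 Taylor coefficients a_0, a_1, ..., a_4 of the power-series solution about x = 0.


Ansatz: y(x) = sum_{n>=0} a_n x^n, so y'(x) = sum_{n>=1} n a_n x^(n-1) and y''(x) = sum_{n>=2} n(n-1) a_n x^(n-2).
Substitute into P(x) y'' + Q(x) y' + R(x) y = 0 with P(x) = 1, Q(x) = 0, R(x) = 9, and match powers of x.
Initial conditions: a_0 = 2, a_1 = 0.
Setting the coefficient of each power of x to zero and solving order by order (substituting the coefficients already found):
  x^0: 2 a_2 + 9 a_0 = 0  ->  2 a_2 = -9 a_0 = -18  ->  a_2 = -9
  x^1: 6 a_3 + 9 a_1 = 0  ->  6 a_3 = -9 a_1 = 0  ->  a_3 = 0
  x^2: 12 a_4 + 9 a_2 = 0  ->  12 a_4 = -9 a_2 = 81  ->  a_4 = 27/4
Truncated series: y(x) = 2 - 9 x^2 + (27/4) x^4 + O(x^5).

a_0 = 2; a_1 = 0; a_2 = -9; a_3 = 0; a_4 = 27/4


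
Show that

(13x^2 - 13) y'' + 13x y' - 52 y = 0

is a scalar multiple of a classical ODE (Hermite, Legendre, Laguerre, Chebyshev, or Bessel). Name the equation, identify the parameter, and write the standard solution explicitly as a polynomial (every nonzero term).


All three coefficients share the factor -13; dividing through by -13 gives  (1 - x^2) y'' - x y' + 4 y = 0.
This matches the Chebyshev equation (1 - x^2) y'' - x y' + n^2 y = 0 (note the -x y' term, not -2x y') with n^2 = 4, so n = 2; the polynomial solution is T_2(x).
With y = sum_k a_k x^k, matching x^k gives (k+2)(k+1) a_{k+2} = (k^2 - n^2) a_k = (k - 2)(k + 2) a_k. The right side vanishes at k = 2, so the series with the parity of 2 terminates at degree 2.
Standard normalization: leading coefficient of T_n is 2^(n-1), so a_2 = 2^1 = 2. Work downward with a_k = (k+1)(k+2) a_{k+2} / ((k - 2)(k + 2)):
  a_0 = (1)(2)(2) / ((0 - 2)(0 + 2)) = 4/(-4) = -1
Hence T_2(x) = 2 x^2 - 1.

T_2(x); series = 2 x^2 - 1


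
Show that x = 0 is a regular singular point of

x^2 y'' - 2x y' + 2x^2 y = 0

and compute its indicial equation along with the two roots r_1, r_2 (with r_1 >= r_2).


Divide by x^2 to reach normal form y'' + P_1(x) y' + P_2(x) y = 0 with P_1(x) = -2/x and P_2(x) = 2.
x = 0 is a singular point because the y'-coefficient -2/x has a pole at x = 0.
It is a regular singular point because x P_1(x) = p(x) = -2 and x^2 P_2(x) = q(x) = 2x^2 are polynomials, hence analytic at x = 0.
p(0) = -2,  q(0) = 0.
Indicial equation: r(r-1) + p(0) r + q(0) = 0, i.e. r^2 + (p(0) - 1) r + q(0) = 0, i.e. r^2 - 3 r = 0.
Discriminant: (-3)^2 - 4(0) = 9, so r = (3 ± 3)/2.
Solving: r_1 = 3, r_2 = 0.

indicial: r^2 - 3 r = 0; roots r_1 = 3, r_2 = 0


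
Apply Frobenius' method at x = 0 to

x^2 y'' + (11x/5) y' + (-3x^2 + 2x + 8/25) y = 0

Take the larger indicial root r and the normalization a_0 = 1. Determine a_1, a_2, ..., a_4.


Write in Frobenius form y'' + (p(x)/x) y' + (q(x)/x^2) y = 0:
  p(x) = 11/5,  q(x) = -3x^2 + 2x + 8/25.
Indicial equation: r(r-1) + (11/5) r + (8/25) = 0 -> roots r_1 = -2/5, r_2 = -4/5.
Take r = r_1 = -2/5. Let y(x) = x^r sum_{n>=0} a_n x^n with a_0 = 1.
Substitute y = x^r sum a_n x^n and match x^{r+n}. The recurrence is
  D(n) a_n + 2 a_{n-1} - 3 a_{n-2} = 0,  where D(n) = (r+n)(r+n-1) + (11/5)(r+n) + (8/25).
  a_n = [-2 a_{n-1} + 3 a_{n-2}] / D(n).
Since the indicial polynomial factors as (r - r_1)(r - r_2), D(n) = (r_1 + n - r_1)(r_1 + n - r_2) = n(n + 2/5).
Evaluating step by step (a_0 = 1):
  n = 1: D(1) = 1(1 + 2/5) = 7/5; numerator = -2(1) = -2; a_1 = (-2)/(7/5) = -10/7
  n = 2: D(2) = 2(2 + 2/5) = 24/5; numerator = -2(-10/7) + 3(1) = 41/7; a_2 = (41/7)/(24/5) = 205/168
  n = 3: D(3) = 3(3 + 2/5) = 51/5; numerator = -2(205/168) + 3(-10/7) = -565/84; a_3 = (-565/84)/(51/5) = -2825/4284
  n = 4: D(4) = 4(4 + 2/5) = 88/5; numerator = -2(-2825/4284) + 3(205/168) = 6095/1224; a_4 = (6095/1224)/(88/5) = 30475/107712

r = -2/5; a_0 = 1; a_1 = -10/7; a_2 = 205/168; a_3 = -2825/4284; a_4 = 30475/107712


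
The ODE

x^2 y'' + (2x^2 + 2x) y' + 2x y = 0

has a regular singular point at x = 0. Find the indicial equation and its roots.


Divide by x^2 to reach normal form y'' + P_1(x) y' + P_2(x) y = 0 with P_1(x) = 2 + 2/x and P_2(x) = 2/x.
x = 0 is a singular point because the y'-coefficient 2 + 2/x has a pole at x = 0 and the y-coefficient 2/x has a pole at x = 0.
It is a regular singular point because x P_1(x) = p(x) = 2x + 2 and x^2 P_2(x) = q(x) = 2x are polynomials, hence analytic at x = 0.
p(0) = 2,  q(0) = 0.
Indicial equation: r(r-1) + p(0) r + q(0) = 0, i.e. r^2 + (p(0) - 1) r + q(0) = 0, i.e. r^2 + 1 r = 0.
Discriminant: (1)^2 - 4(0) = 1, so r = (-1 ± 1)/2.
Solving: r_1 = 0, r_2 = -1.

indicial: r^2 + 1 r = 0; roots r_1 = 0, r_2 = -1


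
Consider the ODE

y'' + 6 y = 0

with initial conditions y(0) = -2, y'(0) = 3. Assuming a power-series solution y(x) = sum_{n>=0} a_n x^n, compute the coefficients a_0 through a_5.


Ansatz: y(x) = sum_{n>=0} a_n x^n, so y'(x) = sum_{n>=1} n a_n x^(n-1) and y''(x) = sum_{n>=2} n(n-1) a_n x^(n-2).
Substitute into P(x) y'' + Q(x) y' + R(x) y = 0 with P(x) = 1, Q(x) = 0, R(x) = 6, and match powers of x.
Initial conditions: a_0 = -2, a_1 = 3.
Setting the coefficient of each power of x to zero and solving order by order (substituting the coefficients already found):
  x^0: 2 a_2 + 6 a_0 = 0  ->  2 a_2 = -6 a_0 = 12  ->  a_2 = 6
  x^1: 6 a_3 + 6 a_1 = 0  ->  6 a_3 = -6 a_1 = -18  ->  a_3 = -3
  x^2: 12 a_4 + 6 a_2 = 0  ->  12 a_4 = -6 a_2 = -36  ->  a_4 = -3
  x^3: 20 a_5 + 6 a_3 = 0  ->  20 a_5 = -6 a_3 = 18  ->  a_5 = 9/10
Truncated series: y(x) = -2 + 3 x + 6 x^2 - 3 x^3 - 3 x^4 + (9/10) x^5 + O(x^6).

a_0 = -2; a_1 = 3; a_2 = 6; a_3 = -3; a_4 = -3; a_5 = 9/10


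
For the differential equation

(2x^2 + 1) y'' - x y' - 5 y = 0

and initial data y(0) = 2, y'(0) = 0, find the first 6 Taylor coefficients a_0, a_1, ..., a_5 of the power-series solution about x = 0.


Ansatz: y(x) = sum_{n>=0} a_n x^n, so y'(x) = sum_{n>=1} n a_n x^(n-1) and y''(x) = sum_{n>=2} n(n-1) a_n x^(n-2).
Substitute into P(x) y'' + Q(x) y' + R(x) y = 0 with P(x) = 2x^2 + 1, Q(x) = -x, R(x) = -5, and match powers of x.
Initial conditions: a_0 = 2, a_1 = 0.
Setting the coefficient of each power of x to zero and solving order by order (substituting the coefficients already found):
  x^0: 2 a_2 - 5 a_0 = 0  ->  2 a_2 = 5 a_0 = 10  ->  a_2 = 5
  x^1: 6 a_3 - 6 a_1 = 0  ->  6 a_3 = 6 a_1 = 0  ->  a_3 = 0
  x^2: 12 a_4 - 3 a_2 = 0  ->  12 a_4 = 3 a_2 = 15  ->  a_4 = 5/4
  x^3: 20 a_5 + 4 a_3 = 0  ->  20 a_5 = -4 a_3 = 0  ->  a_5 = 0
Truncated series: y(x) = 2 + 5 x^2 + (5/4) x^4 + O(x^6).

a_0 = 2; a_1 = 0; a_2 = 5; a_3 = 0; a_4 = 5/4; a_5 = 0


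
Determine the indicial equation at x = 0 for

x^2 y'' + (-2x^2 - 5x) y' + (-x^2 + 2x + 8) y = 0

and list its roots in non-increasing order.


Divide by x^2 to reach normal form y'' + P_1(x) y' + P_2(x) y = 0 with P_1(x) = -2 - 5/x and P_2(x) = -1 + 2/x + 8/x^2.
x = 0 is a singular point because the y'-coefficient -2 - 5/x has a pole at x = 0 and the y-coefficient -1 + 2/x + 8/x^2 has a pole at x = 0.
It is a regular singular point because x P_1(x) = p(x) = -2x - 5 and x^2 P_2(x) = q(x) = -x^2 + 2x + 8 are polynomials, hence analytic at x = 0.
p(0) = -5,  q(0) = 8.
Indicial equation: r(r-1) + p(0) r + q(0) = 0, i.e. r^2 + (p(0) - 1) r + q(0) = 0, i.e. r^2 - 6 r + 8 = 0.
Discriminant: (-6)^2 - 4(8) = 4, so r = (6 ± 2)/2.
Solving: r_1 = 4, r_2 = 2.

indicial: r^2 - 6 r + 8 = 0; roots r_1 = 4, r_2 = 2


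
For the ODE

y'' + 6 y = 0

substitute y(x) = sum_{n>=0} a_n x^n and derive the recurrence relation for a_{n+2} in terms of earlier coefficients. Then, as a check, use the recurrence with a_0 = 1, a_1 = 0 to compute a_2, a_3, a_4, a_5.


Substitute y = sum_n a_n x^n into y'' + (const) y = 0.
y''(x) = sum_{n>=0} (n+2)(n+1) a_{n+2} x^n.
The ODE becomes sum_n [(n+2)(n+1) a_{n+2} + 6 a_n] x^n = 0.
Setting each coefficient to zero gives the recurrence:
  (n+2)(n+1) a_{n+2} + 6 a_n = 0,
  a_{n+2} = -6 / ((n+1)(n+2)) a_n.

Check with a_0 = 1, a_1 = 0 (apply the recurrence for n = 0, 1, 2, 3): a_0 = 1, a_1 = 0, a_2 = -3, a_3 = 0, a_4 = 3/2, a_5 = 0.

a_{n+2} = -6/((n+1)(n+2)) * a_n; check: a_0 = 1, a_1 = 0, a_2 = -3, a_3 = 0, a_4 = 3/2, a_5 = 0


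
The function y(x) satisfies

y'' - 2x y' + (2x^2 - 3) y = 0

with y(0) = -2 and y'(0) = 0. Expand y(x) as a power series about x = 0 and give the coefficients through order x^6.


Ansatz: y(x) = sum_{n>=0} a_n x^n, so y'(x) = sum_{n>=1} n a_n x^(n-1) and y''(x) = sum_{n>=2} n(n-1) a_n x^(n-2).
Substitute into P(x) y'' + Q(x) y' + R(x) y = 0 with P(x) = 1, Q(x) = -2x, R(x) = 2x^2 - 3, and match powers of x.
Initial conditions: a_0 = -2, a_1 = 0.
Setting the coefficient of each power of x to zero and solving order by order (substituting the coefficients already found):
  x^0: 2 a_2 - 3 a_0 = 0  ->  2 a_2 = 3 a_0 = -6  ->  a_2 = -3
  x^1: 6 a_3 - 5 a_1 = 0  ->  6 a_3 = 5 a_1 = 0  ->  a_3 = 0
  x^2: 12 a_4 - 7 a_2 + 2 a_0 = 0  ->  12 a_4 = 7 a_2 - 2 a_0 = -17  ->  a_4 = -17/12
  x^3: 20 a_5 - 9 a_3 + 2 a_1 = 0  ->  20 a_5 = 9 a_3 - 2 a_1 = 0  ->  a_5 = 0
  x^4: 30 a_6 - 11 a_4 + 2 a_2 = 0  ->  30 a_6 = 11 a_4 - 2 a_2 = -115/12  ->  a_6 = -23/72
Truncated series: y(x) = -2 - 3 x^2 - (17/12) x^4 - (23/72) x^6 + O(x^7).

a_0 = -2; a_1 = 0; a_2 = -3; a_3 = 0; a_4 = -17/12; a_5 = 0; a_6 = -23/72


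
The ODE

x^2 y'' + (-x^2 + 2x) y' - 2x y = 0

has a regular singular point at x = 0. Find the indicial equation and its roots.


Divide by x^2 to reach normal form y'' + P_1(x) y' + P_2(x) y = 0 with P_1(x) = -1 + 2/x and P_2(x) = -2/x.
x = 0 is a singular point because the y'-coefficient -1 + 2/x has a pole at x = 0 and the y-coefficient -2/x has a pole at x = 0.
It is a regular singular point because x P_1(x) = p(x) = 2 - x and x^2 P_2(x) = q(x) = -2x are polynomials, hence analytic at x = 0.
p(0) = 2,  q(0) = 0.
Indicial equation: r(r-1) + p(0) r + q(0) = 0, i.e. r^2 + (p(0) - 1) r + q(0) = 0, i.e. r^2 + 1 r = 0.
Discriminant: (1)^2 - 4(0) = 1, so r = (-1 ± 1)/2.
Solving: r_1 = 0, r_2 = -1.

indicial: r^2 + 1 r = 0; roots r_1 = 0, r_2 = -1


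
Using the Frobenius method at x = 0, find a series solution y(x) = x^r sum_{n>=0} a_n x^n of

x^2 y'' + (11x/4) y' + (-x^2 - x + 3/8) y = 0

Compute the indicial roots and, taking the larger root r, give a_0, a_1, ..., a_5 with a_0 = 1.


Write in Frobenius form y'' + (p(x)/x) y' + (q(x)/x^2) y = 0:
  p(x) = 11/4,  q(x) = -x^2 - x + 3/8.
Indicial equation: r(r-1) + (11/4) r + (3/8) = 0 -> roots r_1 = -1/4, r_2 = -3/2.
Take r = r_1 = -1/4. Let y(x) = x^r sum_{n>=0} a_n x^n with a_0 = 1.
Substitute y = x^r sum a_n x^n and match x^{r+n}. The recurrence is
  D(n) a_n - 1 a_{n-1} - 1 a_{n-2} = 0,  where D(n) = (r+n)(r+n-1) + (11/4)(r+n) + (3/8).
  a_n = [1 a_{n-1} + 1 a_{n-2}] / D(n).
Since the indicial polynomial factors as (r - r_1)(r - r_2), D(n) = (r_1 + n - r_1)(r_1 + n - r_2) = n(n + 5/4).
Evaluating step by step (a_0 = 1):
  n = 1: D(1) = 1(1 + 5/4) = 9/4; numerator = 1(1) = 1; a_1 = (1)/(9/4) = 4/9
  n = 2: D(2) = 2(2 + 5/4) = 13/2; numerator = 1(4/9) + 1(1) = 13/9; a_2 = (13/9)/(13/2) = 2/9
  n = 3: D(3) = 3(3 + 5/4) = 51/4; numerator = 1(2/9) + 1(4/9) = 2/3; a_3 = (2/3)/(51/4) = 8/153
  n = 4: D(4) = 4(4 + 5/4) = 21; numerator = 1(8/153) + 1(2/9) = 14/51; a_4 = (14/51)/(21) = 2/153
  n = 5: D(5) = 5(5 + 5/4) = 125/4; numerator = 1(2/153) + 1(8/153) = 10/153; a_5 = (10/153)/(125/4) = 8/3825

r = -1/4; a_0 = 1; a_1 = 4/9; a_2 = 2/9; a_3 = 8/153; a_4 = 2/153; a_5 = 8/3825


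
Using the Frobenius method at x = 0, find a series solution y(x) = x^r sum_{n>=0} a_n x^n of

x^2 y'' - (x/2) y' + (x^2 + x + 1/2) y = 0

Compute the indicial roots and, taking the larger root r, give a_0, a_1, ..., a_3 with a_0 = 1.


Write in Frobenius form y'' + (p(x)/x) y' + (q(x)/x^2) y = 0:
  p(x) = -1/2,  q(x) = x^2 + x + 1/2.
Indicial equation: r(r-1) + (-1/2) r + (1/2) = 0 -> roots r_1 = 1, r_2 = 1/2.
Take r = r_1 = 1. Let y(x) = x^r sum_{n>=0} a_n x^n with a_0 = 1.
Substitute y = x^r sum a_n x^n and match x^{r+n}. The recurrence is
  D(n) a_n + 1 a_{n-1} + 1 a_{n-2} = 0,  where D(n) = (r+n)(r+n-1) + (-1/2)(r+n) + (1/2).
  a_n = [-1 a_{n-1} - 1 a_{n-2}] / D(n).
Since the indicial polynomial factors as (r - r_1)(r - r_2), D(n) = (r_1 + n - r_1)(r_1 + n - r_2) = n(n + 1/2).
Evaluating step by step (a_0 = 1):
  n = 1: D(1) = 1(1 + 1/2) = 3/2; numerator = -1(1) = -1; a_1 = (-1)/(3/2) = -2/3
  n = 2: D(2) = 2(2 + 1/2) = 5; numerator = -1(-2/3) - 1(1) = -1/3; a_2 = (-1/3)/(5) = -1/15
  n = 3: D(3) = 3(3 + 1/2) = 21/2; numerator = -1(-1/15) - 1(-2/3) = 11/15; a_3 = (11/15)/(21/2) = 22/315

r = 1; a_0 = 1; a_1 = -2/3; a_2 = -1/15; a_3 = 22/315


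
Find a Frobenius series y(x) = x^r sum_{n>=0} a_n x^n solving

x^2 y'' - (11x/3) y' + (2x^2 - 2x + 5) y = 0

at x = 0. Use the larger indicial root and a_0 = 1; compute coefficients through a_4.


Write in Frobenius form y'' + (p(x)/x) y' + (q(x)/x^2) y = 0:
  p(x) = -11/3,  q(x) = 2x^2 - 2x + 5.
Indicial equation: r(r-1) + (-11/3) r + (5) = 0 -> roots r_1 = 3, r_2 = 5/3.
Take r = r_1 = 3. Let y(x) = x^r sum_{n>=0} a_n x^n with a_0 = 1.
Substitute y = x^r sum a_n x^n and match x^{r+n}. The recurrence is
  D(n) a_n - 2 a_{n-1} + 2 a_{n-2} = 0,  where D(n) = (r+n)(r+n-1) + (-11/3)(r+n) + (5).
  a_n = [2 a_{n-1} - 2 a_{n-2}] / D(n).
Since the indicial polynomial factors as (r - r_1)(r - r_2), D(n) = (r_1 + n - r_1)(r_1 + n - r_2) = n(n + 4/3).
Evaluating step by step (a_0 = 1):
  n = 1: D(1) = 1(1 + 4/3) = 7/3; numerator = 2(1) = 2; a_1 = (2)/(7/3) = 6/7
  n = 2: D(2) = 2(2 + 4/3) = 20/3; numerator = 2(6/7) - 2(1) = -2/7; a_2 = (-2/7)/(20/3) = -3/70
  n = 3: D(3) = 3(3 + 4/3) = 13; numerator = 2(-3/70) - 2(6/7) = -9/5; a_3 = (-9/5)/(13) = -9/65
  n = 4: D(4) = 4(4 + 4/3) = 64/3; numerator = 2(-9/65) - 2(-3/70) = -87/455; a_4 = (-87/455)/(64/3) = -261/29120

r = 3; a_0 = 1; a_1 = 6/7; a_2 = -3/70; a_3 = -9/65; a_4 = -261/29120


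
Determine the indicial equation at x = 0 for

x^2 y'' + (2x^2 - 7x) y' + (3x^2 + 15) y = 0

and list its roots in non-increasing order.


Divide by x^2 to reach normal form y'' + P_1(x) y' + P_2(x) y = 0 with P_1(x) = 2 - 7/x and P_2(x) = 3 + 15/x^2.
x = 0 is a singular point because the y'-coefficient 2 - 7/x has a pole at x = 0 and the y-coefficient 3 + 15/x^2 has a pole at x = 0.
It is a regular singular point because x P_1(x) = p(x) = 2x - 7 and x^2 P_2(x) = q(x) = 3x^2 + 15 are polynomials, hence analytic at x = 0.
p(0) = -7,  q(0) = 15.
Indicial equation: r(r-1) + p(0) r + q(0) = 0, i.e. r^2 + (p(0) - 1) r + q(0) = 0, i.e. r^2 - 8 r + 15 = 0.
Discriminant: (-8)^2 - 4(15) = 4, so r = (8 ± 2)/2.
Solving: r_1 = 5, r_2 = 3.

indicial: r^2 - 8 r + 15 = 0; roots r_1 = 5, r_2 = 3


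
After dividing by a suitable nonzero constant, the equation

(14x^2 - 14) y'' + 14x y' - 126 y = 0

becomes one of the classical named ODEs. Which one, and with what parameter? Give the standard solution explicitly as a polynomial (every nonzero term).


All three coefficients share the factor -14; dividing through by -14 gives  (1 - x^2) y'' - x y' + 9 y = 0.
This matches the Chebyshev equation (1 - x^2) y'' - x y' + n^2 y = 0 (note the -x y' term, not -2x y') with n^2 = 9, so n = 3; the polynomial solution is T_3(x).
With y = sum_k a_k x^k, matching x^k gives (k+2)(k+1) a_{k+2} = (k^2 - n^2) a_k = (k - 3)(k + 3) a_k. The right side vanishes at k = 3, so the series with the parity of 3 terminates at degree 3.
Standard normalization: leading coefficient of T_n is 2^(n-1), so a_3 = 2^2 = 4. Work downward with a_k = (k+1)(k+2) a_{k+2} / ((k - 3)(k + 3)):
  a_1 = (2)(3)(4) / ((1 - 3)(1 + 3)) = 24/(-8) = -3
Hence T_3(x) = 4 x^3 - 3 x.

T_3(x); series = 4 x^3 - 3 x


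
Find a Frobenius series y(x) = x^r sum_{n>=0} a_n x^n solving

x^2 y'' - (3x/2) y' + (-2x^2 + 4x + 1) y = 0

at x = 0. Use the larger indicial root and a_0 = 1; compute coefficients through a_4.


Write in Frobenius form y'' + (p(x)/x) y' + (q(x)/x^2) y = 0:
  p(x) = -3/2,  q(x) = -2x^2 + 4x + 1.
Indicial equation: r(r-1) + (-3/2) r + (1) = 0 -> roots r_1 = 2, r_2 = 1/2.
Take r = r_1 = 2. Let y(x) = x^r sum_{n>=0} a_n x^n with a_0 = 1.
Substitute y = x^r sum a_n x^n and match x^{r+n}. The recurrence is
  D(n) a_n + 4 a_{n-1} - 2 a_{n-2} = 0,  where D(n) = (r+n)(r+n-1) + (-3/2)(r+n) + (1).
  a_n = [-4 a_{n-1} + 2 a_{n-2}] / D(n).
Since the indicial polynomial factors as (r - r_1)(r - r_2), D(n) = (r_1 + n - r_1)(r_1 + n - r_2) = n(n + 3/2).
Evaluating step by step (a_0 = 1):
  n = 1: D(1) = 1(1 + 3/2) = 5/2; numerator = -4(1) = -4; a_1 = (-4)/(5/2) = -8/5
  n = 2: D(2) = 2(2 + 3/2) = 7; numerator = -4(-8/5) + 2(1) = 42/5; a_2 = (42/5)/(7) = 6/5
  n = 3: D(3) = 3(3 + 3/2) = 27/2; numerator = -4(6/5) + 2(-8/5) = -8; a_3 = (-8)/(27/2) = -16/27
  n = 4: D(4) = 4(4 + 3/2) = 22; numerator = -4(-16/27) + 2(6/5) = 644/135; a_4 = (644/135)/(22) = 322/1485

r = 2; a_0 = 1; a_1 = -8/5; a_2 = 6/5; a_3 = -16/27; a_4 = 322/1485


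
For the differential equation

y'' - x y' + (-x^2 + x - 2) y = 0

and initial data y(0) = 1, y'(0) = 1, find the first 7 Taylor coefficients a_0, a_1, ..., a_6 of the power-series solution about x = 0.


Ansatz: y(x) = sum_{n>=0} a_n x^n, so y'(x) = sum_{n>=1} n a_n x^(n-1) and y''(x) = sum_{n>=2} n(n-1) a_n x^(n-2).
Substitute into P(x) y'' + Q(x) y' + R(x) y = 0 with P(x) = 1, Q(x) = -x, R(x) = -x^2 + x - 2, and match powers of x.
Initial conditions: a_0 = 1, a_1 = 1.
Setting the coefficient of each power of x to zero and solving order by order (substituting the coefficients already found):
  x^0: 2 a_2 - 2 a_0 = 0  ->  2 a_2 = 2 a_0 = 2  ->  a_2 = 1
  x^1: 6 a_3 - 3 a_1 + a_0 = 0  ->  6 a_3 = 3 a_1 - a_0 = 2  ->  a_3 = 1/3
  x^2: 12 a_4 - 4 a_2 + a_1 - a_0 = 0  ->  12 a_4 = 4 a_2 - a_1 + a_0 = 4  ->  a_4 = 1/3
  x^3: 20 a_5 - 5 a_3 + a_2 - a_1 = 0  ->  20 a_5 = 5 a_3 - a_2 + a_1 = 5/3  ->  a_5 = 1/12
  x^4: 30 a_6 - 6 a_4 + a_3 - a_2 = 0  ->  30 a_6 = 6 a_4 - a_3 + a_2 = 8/3  ->  a_6 = 4/45
Truncated series: y(x) = 1 + x + x^2 + (1/3) x^3 + (1/3) x^4 + (1/12) x^5 + (4/45) x^6 + O(x^7).

a_0 = 1; a_1 = 1; a_2 = 1; a_3 = 1/3; a_4 = 1/3; a_5 = 1/12; a_6 = 4/45


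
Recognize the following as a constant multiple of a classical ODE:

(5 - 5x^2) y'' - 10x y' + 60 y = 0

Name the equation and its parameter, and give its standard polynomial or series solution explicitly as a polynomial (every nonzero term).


All three coefficients share the factor 5; dividing through by 5 gives  (1 - x^2) y'' - 2x y' + 12 y = 0.
This matches the Legendre equation (1 - x^2) y'' - 2x y' + n(n+1) y = 0 (note the -2x y' term) with n(n+1) = 12, so n = 3; the polynomial solution is P_3(x).
With y = sum_k a_k x^k, matching x^k gives (k+2)(k+1) a_{k+2} = [k(k+1) - n(n+1)] a_k = (k - 3)(k + 4) a_k. The right side vanishes at k = 3, so the series with the parity of 3 terminates at degree 3.
Standard normalization (P_n(1) = 1): leading coefficient (2n)!/(2^n (n!)^2) = 720/(8*36) = 5/2, so a_3 = 5/2. Work downward with a_k = (k+1)(k+2) a_{k+2} / ((k - 3)(k + 4)):
  a_1 = (2)(3)(5/2) / ((1 - 3)(1 + 4)) = 15/(-10) = -3/2
Hence P_3(x) = 5 x^3/2 - 3 x/2.

P_3(x); series = 5 x^3/2 - 3 x/2


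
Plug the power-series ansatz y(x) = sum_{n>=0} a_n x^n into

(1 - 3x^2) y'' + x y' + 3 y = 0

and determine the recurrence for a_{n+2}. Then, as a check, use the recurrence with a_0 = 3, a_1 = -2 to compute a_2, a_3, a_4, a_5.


Substitute y = sum_n a_n x^n.
(1 - 3 x^2) y'' contributes (n+2)(n+1) a_{n+2} - 3 n(n-1) a_n at x^n.
x y'(x) contributes n a_n at x^n.
3 y(x) contributes 3 a_n at x^n.
Matching x^n: (n+2)(n+1) a_{n+2} + (-3 n(n-1) + n + 3) a_n = 0.
Thus a_{n+2} = (3 n(n-1) - n - 3) / ((n+1)(n+2)) * a_n.

Check with a_0 = 3, a_1 = -2 (apply the recurrence for n = 0, 1, 2, 3): a_0 = 3, a_1 = -2, a_2 = -9/2, a_3 = 4/3, a_4 = -3/8, a_5 = 4/5.

a_(n+2) = (3 n(n-1) - n - 3) / ((n+1)(n+2)) * a_n; check: a_0 = 3, a_1 = -2, a_2 = -9/2, a_3 = 4/3, a_4 = -3/8, a_5 = 4/5


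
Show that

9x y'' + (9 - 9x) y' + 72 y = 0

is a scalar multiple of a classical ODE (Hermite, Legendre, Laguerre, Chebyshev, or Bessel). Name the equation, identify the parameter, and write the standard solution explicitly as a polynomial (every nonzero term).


All three coefficients share the factor 9; dividing through by 9 gives  x y'' + (1 - x) y' + 8 y = 0.
This matches the Laguerre equation x y'' + (1 - x) y' + n y = 0 with n = 8; the polynomial solution is L_8(x).
With y = sum_k a_k x^k, matching x^k gives (k+1)k a_{k+1} + (k+1) a_{k+1} - k a_k + n a_k = 0, i.e. (k+1)^2 a_{k+1} = (k - n) a_k = (k - 8) a_k. The right side vanishes at k = 8, so the series terminates at degree 8.
Standard normalization L_n(0) = 1 gives a_0 = 1. Work upward with a_{k+1} = (k - 8) a_k / (k+1)^2:
  a_1 = (0 - 8)(1) / 1^2 = -8/1 = -8
  a_2 = (1 - 8)(-8) / 2^2 = 56/4 = 14
  a_3 = (2 - 8)(14) / 3^2 = -84/9 = -28/3
  a_4 = (3 - 8)(-28/3) / 4^2 = (140/3)/16 = 35/12
  a_5 = (4 - 8)(35/12) / 5^2 = (-35/3)/25 = -7/15
  a_6 = (5 - 8)(-7/15) / 6^2 = (7/5)/36 = 7/180
  a_7 = (6 - 8)(7/180) / 7^2 = (-7/90)/49 = -1/630
  a_8 = (7 - 8)(-1/630) / 8^2 = (1/630)/64 = 1/40320
Hence L_8(x) = x^8/40320 - x^7/630 + 7 x^6/180 - 7 x^5/15 + 35 x^4/12 - 28 x^3/3 + 14 x^2 - 8 x + 1.

L_8(x); series = x^8/40320 - x^7/630 + 7 x^6/180 - 7 x^5/15 + 35 x^4/12 - 28 x^3/3 + 14 x^2 - 8 x + 1


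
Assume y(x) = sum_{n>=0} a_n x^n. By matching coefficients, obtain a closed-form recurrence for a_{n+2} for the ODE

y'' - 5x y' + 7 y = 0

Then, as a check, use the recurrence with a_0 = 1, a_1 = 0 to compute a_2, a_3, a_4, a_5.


Substitute y = sum_n a_n x^n.
y''(x) has coefficient (n+2)(n+1) a_{n+2} at x^n;
-5 x y'(x) has coefficient -5 n a_n at x^n (shift);
7 y(x) has coefficient 7 a_n at x^n.
Matching x^n: (n+2)(n+1) a_{n+2} + (-5n + 7) a_n = 0.
Thus a_{n+2} = (5n - 7) / ((n+1)(n+2)) * a_n.

Check with a_0 = 1, a_1 = 0 (apply the recurrence for n = 0, 1, 2, 3): a_0 = 1, a_1 = 0, a_2 = -7/2, a_3 = 0, a_4 = -7/8, a_5 = 0.

a_(n+2) = (5n - 7) / ((n+1)(n+2)) * a_n; check: a_0 = 1, a_1 = 0, a_2 = -7/2, a_3 = 0, a_4 = -7/8, a_5 = 0


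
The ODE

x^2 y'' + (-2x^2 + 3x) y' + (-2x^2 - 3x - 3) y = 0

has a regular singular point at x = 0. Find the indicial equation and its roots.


Divide by x^2 to reach normal form y'' + P_1(x) y' + P_2(x) y = 0 with P_1(x) = -2 + 3/x and P_2(x) = -2 - 3/x - 3/x^2.
x = 0 is a singular point because the y'-coefficient -2 + 3/x has a pole at x = 0 and the y-coefficient -2 - 3/x - 3/x^2 has a pole at x = 0.
It is a regular singular point because x P_1(x) = p(x) = 3 - 2x and x^2 P_2(x) = q(x) = -2x^2 - 3x - 3 are polynomials, hence analytic at x = 0.
p(0) = 3,  q(0) = -3.
Indicial equation: r(r-1) + p(0) r + q(0) = 0, i.e. r^2 + (p(0) - 1) r + q(0) = 0, i.e. r^2 + 2 r - 3 = 0.
Discriminant: (2)^2 - 4(-3) = 16, so r = (-2 ± 4)/2.
Solving: r_1 = 1, r_2 = -3.

indicial: r^2 + 2 r - 3 = 0; roots r_1 = 1, r_2 = -3


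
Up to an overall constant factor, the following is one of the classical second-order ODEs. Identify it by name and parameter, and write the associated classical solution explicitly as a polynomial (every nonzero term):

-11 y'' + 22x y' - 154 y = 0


All three coefficients share the factor -11; dividing through by -11 gives  y'' - 2x y' + 14 y = 0.
This matches the Hermite equation y'' - 2x y' + 2n y = 0 with 2n = 14, so n = 7; the polynomial solution is H_7(x).
With y = sum_k a_k x^k, matching x^k gives (k+2)(k+1) a_{k+2} = 2(k - n) a_k = 2(k - 7) a_k. The right side vanishes at k = 7, so the series with the parity of 7 terminates at degree 7.
Standard normalization: leading coefficient of H_n is 2^n, so a_7 = 2^7 = 128. Work downward with a_k = (k+1)(k+2) a_{k+2} / (2(k - n)):
  a_5 = (6)(7)(128) / (2(5 - 7)) = 5376/(-4) = -1344
  a_3 = (4)(5)(-1344) / (2(3 - 7)) = -26880/(-8) = 3360
  a_1 = (2)(3)(3360) / (2(1 - 7)) = 20160/(-12) = -1680
Hence H_7(x) = 128 x^7 - 1344 x^5 + 3360 x^3 - 1680 x.

H_7(x); series = 128 x^7 - 1344 x^5 + 3360 x^3 - 1680 x


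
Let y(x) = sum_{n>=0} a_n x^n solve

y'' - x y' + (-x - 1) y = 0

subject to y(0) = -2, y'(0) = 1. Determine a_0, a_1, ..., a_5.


Ansatz: y(x) = sum_{n>=0} a_n x^n, so y'(x) = sum_{n>=1} n a_n x^(n-1) and y''(x) = sum_{n>=2} n(n-1) a_n x^(n-2).
Substitute into P(x) y'' + Q(x) y' + R(x) y = 0 with P(x) = 1, Q(x) = -x, R(x) = -x - 1, and match powers of x.
Initial conditions: a_0 = -2, a_1 = 1.
Setting the coefficient of each power of x to zero and solving order by order (substituting the coefficients already found):
  x^0: 2 a_2 - a_0 = 0  ->  2 a_2 = a_0 = -2  ->  a_2 = -1
  x^1: 6 a_3 - 2 a_1 - a_0 = 0  ->  6 a_3 = 2 a_1 + a_0 = 0  ->  a_3 = 0
  x^2: 12 a_4 - 3 a_2 - a_1 = 0  ->  12 a_4 = 3 a_2 + a_1 = -2  ->  a_4 = -1/6
  x^3: 20 a_5 - 4 a_3 - a_2 = 0  ->  20 a_5 = 4 a_3 + a_2 = -1  ->  a_5 = -1/20
Truncated series: y(x) = -2 + x - x^2 - (1/6) x^4 - (1/20) x^5 + O(x^6).

a_0 = -2; a_1 = 1; a_2 = -1; a_3 = 0; a_4 = -1/6; a_5 = -1/20


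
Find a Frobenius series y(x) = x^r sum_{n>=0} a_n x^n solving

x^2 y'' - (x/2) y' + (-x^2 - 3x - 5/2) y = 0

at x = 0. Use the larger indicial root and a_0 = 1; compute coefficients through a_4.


Write in Frobenius form y'' + (p(x)/x) y' + (q(x)/x^2) y = 0:
  p(x) = -1/2,  q(x) = -x^2 - 3x - 5/2.
Indicial equation: r(r-1) + (-1/2) r + (-5/2) = 0 -> roots r_1 = 5/2, r_2 = -1.
Take r = r_1 = 5/2. Let y(x) = x^r sum_{n>=0} a_n x^n with a_0 = 1.
Substitute y = x^r sum a_n x^n and match x^{r+n}. The recurrence is
  D(n) a_n - 3 a_{n-1} - 1 a_{n-2} = 0,  where D(n) = (r+n)(r+n-1) + (-1/2)(r+n) + (-5/2).
  a_n = [3 a_{n-1} + 1 a_{n-2}] / D(n).
Since the indicial polynomial factors as (r - r_1)(r - r_2), D(n) = (r_1 + n - r_1)(r_1 + n - r_2) = n(n + 7/2).
Evaluating step by step (a_0 = 1):
  n = 1: D(1) = 1(1 + 7/2) = 9/2; numerator = 3(1) = 3; a_1 = (3)/(9/2) = 2/3
  n = 2: D(2) = 2(2 + 7/2) = 11; numerator = 3(2/3) + 1(1) = 3; a_2 = (3)/(11) = 3/11
  n = 3: D(3) = 3(3 + 7/2) = 39/2; numerator = 3(3/11) + 1(2/3) = 49/33; a_3 = (49/33)/(39/2) = 98/1287
  n = 4: D(4) = 4(4 + 7/2) = 30; numerator = 3(98/1287) + 1(3/11) = 215/429; a_4 = (215/429)/(30) = 43/2574

r = 5/2; a_0 = 1; a_1 = 2/3; a_2 = 3/11; a_3 = 98/1287; a_4 = 43/2574


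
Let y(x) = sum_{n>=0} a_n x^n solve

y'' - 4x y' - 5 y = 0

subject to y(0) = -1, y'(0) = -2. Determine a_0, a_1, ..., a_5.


Ansatz: y(x) = sum_{n>=0} a_n x^n, so y'(x) = sum_{n>=1} n a_n x^(n-1) and y''(x) = sum_{n>=2} n(n-1) a_n x^(n-2).
Substitute into P(x) y'' + Q(x) y' + R(x) y = 0 with P(x) = 1, Q(x) = -4x, R(x) = -5, and match powers of x.
Initial conditions: a_0 = -1, a_1 = -2.
Setting the coefficient of each power of x to zero and solving order by order (substituting the coefficients already found):
  x^0: 2 a_2 - 5 a_0 = 0  ->  2 a_2 = 5 a_0 = -5  ->  a_2 = -5/2
  x^1: 6 a_3 - 9 a_1 = 0  ->  6 a_3 = 9 a_1 = -18  ->  a_3 = -3
  x^2: 12 a_4 - 13 a_2 = 0  ->  12 a_4 = 13 a_2 = -65/2  ->  a_4 = -65/24
  x^3: 20 a_5 - 17 a_3 = 0  ->  20 a_5 = 17 a_3 = -51  ->  a_5 = -51/20
Truncated series: y(x) = -1 - 2 x - (5/2) x^2 - 3 x^3 - (65/24) x^4 - (51/20) x^5 + O(x^6).

a_0 = -1; a_1 = -2; a_2 = -5/2; a_3 = -3; a_4 = -65/24; a_5 = -51/20


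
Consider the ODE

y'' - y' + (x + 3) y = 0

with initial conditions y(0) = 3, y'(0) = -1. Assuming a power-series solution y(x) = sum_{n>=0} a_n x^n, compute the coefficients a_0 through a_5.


Ansatz: y(x) = sum_{n>=0} a_n x^n, so y'(x) = sum_{n>=1} n a_n x^(n-1) and y''(x) = sum_{n>=2} n(n-1) a_n x^(n-2).
Substitute into P(x) y'' + Q(x) y' + R(x) y = 0 with P(x) = 1, Q(x) = -1, R(x) = x + 3, and match powers of x.
Initial conditions: a_0 = 3, a_1 = -1.
Setting the coefficient of each power of x to zero and solving order by order (substituting the coefficients already found):
  x^0: 2 a_2 - a_1 + 3 a_0 = 0  ->  2 a_2 = a_1 - 3 a_0 = -10  ->  a_2 = -5
  x^1: 6 a_3 - 2 a_2 + 3 a_1 + a_0 = 0  ->  6 a_3 = 2 a_2 - 3 a_1 - a_0 = -10  ->  a_3 = -5/3
  x^2: 12 a_4 - 3 a_3 + 3 a_2 + a_1 = 0  ->  12 a_4 = 3 a_3 - 3 a_2 - a_1 = 11  ->  a_4 = 11/12
  x^3: 20 a_5 - 4 a_4 + 3 a_3 + a_2 = 0  ->  20 a_5 = 4 a_4 - 3 a_3 - a_2 = 41/3  ->  a_5 = 41/60
Truncated series: y(x) = 3 - x - 5 x^2 - (5/3) x^3 + (11/12) x^4 + (41/60) x^5 + O(x^6).

a_0 = 3; a_1 = -1; a_2 = -5; a_3 = -5/3; a_4 = 11/12; a_5 = 41/60


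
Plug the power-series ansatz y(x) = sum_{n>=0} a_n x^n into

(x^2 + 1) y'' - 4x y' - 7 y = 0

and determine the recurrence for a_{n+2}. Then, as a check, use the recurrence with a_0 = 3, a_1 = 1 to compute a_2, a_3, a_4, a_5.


Substitute y = sum_n a_n x^n.
(1 + 1 x^2) y'' contributes (n+2)(n+1) a_{n+2} + n(n-1) a_n at x^n.
-4 x y'(x) contributes -4 n a_n at x^n.
-7 y(x) contributes -7 a_n at x^n.
Matching x^n: (n+2)(n+1) a_{n+2} + (n(n-1) - 4 n - 7) a_n = 0.
Thus a_{n+2} = (-n(n-1) + 4 n + 7) / ((n+1)(n+2)) * a_n.

Check with a_0 = 3, a_1 = 1 (apply the recurrence for n = 0, 1, 2, 3): a_0 = 3, a_1 = 1, a_2 = 21/2, a_3 = 11/6, a_4 = 91/8, a_5 = 143/120.

a_(n+2) = (-n(n-1) + 4 n + 7) / ((n+1)(n+2)) * a_n; check: a_0 = 3, a_1 = 1, a_2 = 21/2, a_3 = 11/6, a_4 = 91/8, a_5 = 143/120


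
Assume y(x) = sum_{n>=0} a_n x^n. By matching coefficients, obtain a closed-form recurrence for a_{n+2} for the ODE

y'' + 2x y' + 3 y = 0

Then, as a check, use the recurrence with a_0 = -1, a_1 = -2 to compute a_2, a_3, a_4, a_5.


Substitute y = sum_n a_n x^n.
y''(x) has coefficient (n+2)(n+1) a_{n+2} at x^n;
2 x y'(x) has coefficient 2 n a_n at x^n (shift);
3 y(x) has coefficient 3 a_n at x^n.
Matching x^n: (n+2)(n+1) a_{n+2} + (2n + 3) a_n = 0.
Thus a_{n+2} = (-2n - 3) / ((n+1)(n+2)) * a_n.

Check with a_0 = -1, a_1 = -2 (apply the recurrence for n = 0, 1, 2, 3): a_0 = -1, a_1 = -2, a_2 = 3/2, a_3 = 5/3, a_4 = -7/8, a_5 = -3/4.

a_(n+2) = (-2n - 3) / ((n+1)(n+2)) * a_n; check: a_0 = -1, a_1 = -2, a_2 = 3/2, a_3 = 5/3, a_4 = -7/8, a_5 = -3/4


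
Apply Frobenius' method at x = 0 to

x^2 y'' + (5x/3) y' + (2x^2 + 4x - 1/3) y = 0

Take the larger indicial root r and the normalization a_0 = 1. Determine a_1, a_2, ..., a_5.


Write in Frobenius form y'' + (p(x)/x) y' + (q(x)/x^2) y = 0:
  p(x) = 5/3,  q(x) = 2x^2 + 4x - 1/3.
Indicial equation: r(r-1) + (5/3) r + (-1/3) = 0 -> roots r_1 = 1/3, r_2 = -1.
Take r = r_1 = 1/3. Let y(x) = x^r sum_{n>=0} a_n x^n with a_0 = 1.
Substitute y = x^r sum a_n x^n and match x^{r+n}. The recurrence is
  D(n) a_n + 4 a_{n-1} + 2 a_{n-2} = 0,  where D(n) = (r+n)(r+n-1) + (5/3)(r+n) + (-1/3).
  a_n = [-4 a_{n-1} - 2 a_{n-2}] / D(n).
Since the indicial polynomial factors as (r - r_1)(r - r_2), D(n) = (r_1 + n - r_1)(r_1 + n - r_2) = n(n + 4/3).
Evaluating step by step (a_0 = 1):
  n = 1: D(1) = 1(1 + 4/3) = 7/3; numerator = -4(1) = -4; a_1 = (-4)/(7/3) = -12/7
  n = 2: D(2) = 2(2 + 4/3) = 20/3; numerator = -4(-12/7) - 2(1) = 34/7; a_2 = (34/7)/(20/3) = 51/70
  n = 3: D(3) = 3(3 + 4/3) = 13; numerator = -4(51/70) - 2(-12/7) = 18/35; a_3 = (18/35)/(13) = 18/455
  n = 4: D(4) = 4(4 + 4/3) = 64/3; numerator = -4(18/455) - 2(51/70) = -21/13; a_4 = (-21/13)/(64/3) = -63/832
  n = 5: D(5) = 5(5 + 4/3) = 95/3; numerator = -4(-63/832) - 2(18/455) = 1629/7280; a_5 = (1629/7280)/(95/3) = 4887/691600

r = 1/3; a_0 = 1; a_1 = -12/7; a_2 = 51/70; a_3 = 18/455; a_4 = -63/832; a_5 = 4887/691600


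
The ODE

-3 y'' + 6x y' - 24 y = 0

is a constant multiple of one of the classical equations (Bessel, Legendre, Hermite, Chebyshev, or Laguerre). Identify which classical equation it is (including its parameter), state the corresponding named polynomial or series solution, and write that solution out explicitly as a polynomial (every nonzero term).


All three coefficients share the factor -3; dividing through by -3 gives  y'' - 2x y' + 8 y = 0.
This matches the Hermite equation y'' - 2x y' + 2n y = 0 with 2n = 8, so n = 4; the polynomial solution is H_4(x).
With y = sum_k a_k x^k, matching x^k gives (k+2)(k+1) a_{k+2} = 2(k - n) a_k = 2(k - 4) a_k. The right side vanishes at k = 4, so the series with the parity of 4 terminates at degree 4.
Standard normalization: leading coefficient of H_n is 2^n, so a_4 = 2^4 = 16. Work downward with a_k = (k+1)(k+2) a_{k+2} / (2(k - n)):
  a_2 = (3)(4)(16) / (2(2 - 4)) = 192/(-4) = -48
  a_0 = (1)(2)(-48) / (2(0 - 4)) = -96/(-8) = 12
Hence H_4(x) = 16 x^4 - 48 x^2 + 12.

H_4(x); series = 16 x^4 - 48 x^2 + 12


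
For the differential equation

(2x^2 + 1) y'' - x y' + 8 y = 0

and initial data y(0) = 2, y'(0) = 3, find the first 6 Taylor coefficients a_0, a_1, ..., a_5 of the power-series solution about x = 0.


Ansatz: y(x) = sum_{n>=0} a_n x^n, so y'(x) = sum_{n>=1} n a_n x^(n-1) and y''(x) = sum_{n>=2} n(n-1) a_n x^(n-2).
Substitute into P(x) y'' + Q(x) y' + R(x) y = 0 with P(x) = 2x^2 + 1, Q(x) = -x, R(x) = 8, and match powers of x.
Initial conditions: a_0 = 2, a_1 = 3.
Setting the coefficient of each power of x to zero and solving order by order (substituting the coefficients already found):
  x^0: 2 a_2 + 8 a_0 = 0  ->  2 a_2 = -8 a_0 = -16  ->  a_2 = -8
  x^1: 6 a_3 + 7 a_1 = 0  ->  6 a_3 = -7 a_1 = -21  ->  a_3 = -7/2
  x^2: 12 a_4 + 10 a_2 = 0  ->  12 a_4 = -10 a_2 = 80  ->  a_4 = 20/3
  x^3: 20 a_5 + 17 a_3 = 0  ->  20 a_5 = -17 a_3 = 119/2  ->  a_5 = 119/40
Truncated series: y(x) = 2 + 3 x - 8 x^2 - (7/2) x^3 + (20/3) x^4 + (119/40) x^5 + O(x^6).

a_0 = 2; a_1 = 3; a_2 = -8; a_3 = -7/2; a_4 = 20/3; a_5 = 119/40


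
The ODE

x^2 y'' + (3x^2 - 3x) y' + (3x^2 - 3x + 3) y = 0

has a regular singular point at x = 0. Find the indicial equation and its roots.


Divide by x^2 to reach normal form y'' + P_1(x) y' + P_2(x) y = 0 with P_1(x) = 3 - 3/x and P_2(x) = 3 - 3/x + 3/x^2.
x = 0 is a singular point because the y'-coefficient 3 - 3/x has a pole at x = 0 and the y-coefficient 3 - 3/x + 3/x^2 has a pole at x = 0.
It is a regular singular point because x P_1(x) = p(x) = 3x - 3 and x^2 P_2(x) = q(x) = 3x^2 - 3x + 3 are polynomials, hence analytic at x = 0.
p(0) = -3,  q(0) = 3.
Indicial equation: r(r-1) + p(0) r + q(0) = 0, i.e. r^2 + (p(0) - 1) r + q(0) = 0, i.e. r^2 - 4 r + 3 = 0.
Discriminant: (-4)^2 - 4(3) = 4, so r = (4 ± 2)/2.
Solving: r_1 = 3, r_2 = 1.

indicial: r^2 - 4 r + 3 = 0; roots r_1 = 3, r_2 = 1


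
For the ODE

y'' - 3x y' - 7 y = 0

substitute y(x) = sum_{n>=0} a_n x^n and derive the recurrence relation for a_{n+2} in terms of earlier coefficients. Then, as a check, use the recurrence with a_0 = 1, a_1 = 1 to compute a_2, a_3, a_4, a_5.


Substitute y = sum_n a_n x^n.
y''(x) has coefficient (n+2)(n+1) a_{n+2} at x^n;
-3 x y'(x) has coefficient -3 n a_n at x^n (shift);
-7 y(x) has coefficient -7 a_n at x^n.
Matching x^n: (n+2)(n+1) a_{n+2} + (-3n - 7) a_n = 0.
Thus a_{n+2} = (3n + 7) / ((n+1)(n+2)) * a_n.

Check with a_0 = 1, a_1 = 1 (apply the recurrence for n = 0, 1, 2, 3): a_0 = 1, a_1 = 1, a_2 = 7/2, a_3 = 5/3, a_4 = 91/24, a_5 = 4/3.

a_(n+2) = (3n + 7) / ((n+1)(n+2)) * a_n; check: a_0 = 1, a_1 = 1, a_2 = 7/2, a_3 = 5/3, a_4 = 91/24, a_5 = 4/3


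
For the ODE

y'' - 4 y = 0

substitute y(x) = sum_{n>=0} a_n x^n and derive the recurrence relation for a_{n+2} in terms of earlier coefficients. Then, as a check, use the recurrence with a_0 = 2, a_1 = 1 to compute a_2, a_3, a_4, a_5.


Substitute y = sum_n a_n x^n into y'' + (const) y = 0.
y''(x) = sum_{n>=0} (n+2)(n+1) a_{n+2} x^n.
The ODE becomes sum_n [(n+2)(n+1) a_{n+2} - 4 a_n] x^n = 0.
Setting each coefficient to zero gives the recurrence:
  (n+2)(n+1) a_{n+2} - 4 a_n = 0,
  a_{n+2} = 4 / ((n+1)(n+2)) a_n.

Check with a_0 = 2, a_1 = 1 (apply the recurrence for n = 0, 1, 2, 3): a_0 = 2, a_1 = 1, a_2 = 4, a_3 = 2/3, a_4 = 4/3, a_5 = 2/15.

a_{n+2} = 4/((n+1)(n+2)) * a_n; check: a_0 = 2, a_1 = 1, a_2 = 4, a_3 = 2/3, a_4 = 4/3, a_5 = 2/15


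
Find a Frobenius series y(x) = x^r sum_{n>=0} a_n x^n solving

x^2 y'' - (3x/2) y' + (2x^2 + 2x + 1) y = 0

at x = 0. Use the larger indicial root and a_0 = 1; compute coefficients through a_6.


Write in Frobenius form y'' + (p(x)/x) y' + (q(x)/x^2) y = 0:
  p(x) = -3/2,  q(x) = 2x^2 + 2x + 1.
Indicial equation: r(r-1) + (-3/2) r + (1) = 0 -> roots r_1 = 2, r_2 = 1/2.
Take r = r_1 = 2. Let y(x) = x^r sum_{n>=0} a_n x^n with a_0 = 1.
Substitute y = x^r sum a_n x^n and match x^{r+n}. The recurrence is
  D(n) a_n + 2 a_{n-1} + 2 a_{n-2} = 0,  where D(n) = (r+n)(r+n-1) + (-3/2)(r+n) + (1).
  a_n = [-2 a_{n-1} - 2 a_{n-2}] / D(n).
Since the indicial polynomial factors as (r - r_1)(r - r_2), D(n) = (r_1 + n - r_1)(r_1 + n - r_2) = n(n + 3/2).
Evaluating step by step (a_0 = 1):
  n = 1: D(1) = 1(1 + 3/2) = 5/2; numerator = -2(1) = -2; a_1 = (-2)/(5/2) = -4/5
  n = 2: D(2) = 2(2 + 3/2) = 7; numerator = -2(-4/5) - 2(1) = -2/5; a_2 = (-2/5)/(7) = -2/35
  n = 3: D(3) = 3(3 + 3/2) = 27/2; numerator = -2(-2/35) - 2(-4/5) = 12/7; a_3 = (12/7)/(27/2) = 8/63
  n = 4: D(4) = 4(4 + 3/2) = 22; numerator = -2(8/63) - 2(-2/35) = -44/315; a_4 = (-44/315)/(22) = -2/315
  n = 5: D(5) = 5(5 + 3/2) = 65/2; numerator = -2(-2/315) - 2(8/63) = -76/315; a_5 = (-76/315)/(65/2) = -152/20475
  n = 6: D(6) = 6(6 + 3/2) = 45; numerator = -2(-152/20475) - 2(-2/315) = 188/6825; a_6 = (188/6825)/(45) = 188/307125

r = 2; a_0 = 1; a_1 = -4/5; a_2 = -2/35; a_3 = 8/63; a_4 = -2/315; a_5 = -152/20475; a_6 = 188/307125


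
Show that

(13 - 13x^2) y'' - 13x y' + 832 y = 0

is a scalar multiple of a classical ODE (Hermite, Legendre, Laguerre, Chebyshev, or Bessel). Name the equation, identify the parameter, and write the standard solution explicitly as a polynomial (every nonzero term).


All three coefficients share the factor 13; dividing through by 13 gives  (1 - x^2) y'' - x y' + 64 y = 0.
This matches the Chebyshev equation (1 - x^2) y'' - x y' + n^2 y = 0 (note the -x y' term, not -2x y') with n^2 = 64, so n = 8; the polynomial solution is T_8(x).
With y = sum_k a_k x^k, matching x^k gives (k+2)(k+1) a_{k+2} = (k^2 - n^2) a_k = (k - 8)(k + 8) a_k. The right side vanishes at k = 8, so the series with the parity of 8 terminates at degree 8.
Standard normalization: leading coefficient of T_n is 2^(n-1), so a_8 = 2^7 = 128. Work downward with a_k = (k+1)(k+2) a_{k+2} / ((k - 8)(k + 8)):
  a_6 = (7)(8)(128) / ((6 - 8)(6 + 8)) = 7168/(-28) = -256
  a_4 = (5)(6)(-256) / ((4 - 8)(4 + 8)) = -7680/(-48) = 160
  a_2 = (3)(4)(160) / ((2 - 8)(2 + 8)) = 1920/(-60) = -32
  a_0 = (1)(2)(-32) / ((0 - 8)(0 + 8)) = -64/(-64) = 1
Hence T_8(x) = 128 x^8 - 256 x^6 + 160 x^4 - 32 x^2 + 1.

T_8(x); series = 128 x^8 - 256 x^6 + 160 x^4 - 32 x^2 + 1


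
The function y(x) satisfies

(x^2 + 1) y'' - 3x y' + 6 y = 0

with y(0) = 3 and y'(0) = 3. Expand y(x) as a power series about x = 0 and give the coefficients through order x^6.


Ansatz: y(x) = sum_{n>=0} a_n x^n, so y'(x) = sum_{n>=1} n a_n x^(n-1) and y''(x) = sum_{n>=2} n(n-1) a_n x^(n-2).
Substitute into P(x) y'' + Q(x) y' + R(x) y = 0 with P(x) = x^2 + 1, Q(x) = -3x, R(x) = 6, and match powers of x.
Initial conditions: a_0 = 3, a_1 = 3.
Setting the coefficient of each power of x to zero and solving order by order (substituting the coefficients already found):
  x^0: 2 a_2 + 6 a_0 = 0  ->  2 a_2 = -6 a_0 = -18  ->  a_2 = -9
  x^1: 6 a_3 + 3 a_1 = 0  ->  6 a_3 = -3 a_1 = -9  ->  a_3 = -3/2
  x^2: 12 a_4 + 2 a_2 = 0  ->  12 a_4 = -2 a_2 = 18  ->  a_4 = 3/2
  x^3: 20 a_5 + 3 a_3 = 0  ->  20 a_5 = -3 a_3 = 9/2  ->  a_5 = 9/40
  x^4: 30 a_6 + 6 a_4 = 0  ->  30 a_6 = -6 a_4 = -9  ->  a_6 = -3/10
Truncated series: y(x) = 3 + 3 x - 9 x^2 - (3/2) x^3 + (3/2) x^4 + (9/40) x^5 - (3/10) x^6 + O(x^7).

a_0 = 3; a_1 = 3; a_2 = -9; a_3 = -3/2; a_4 = 3/2; a_5 = 9/40; a_6 = -3/10


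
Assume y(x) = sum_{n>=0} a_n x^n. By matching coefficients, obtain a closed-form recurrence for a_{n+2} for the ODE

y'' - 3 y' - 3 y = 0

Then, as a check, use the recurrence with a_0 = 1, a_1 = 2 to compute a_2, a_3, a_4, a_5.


Substitute y = sum_n a_n x^n.
y''(x) has coefficient (n+2)(n+1) a_{n+2} at x^n;
-3 y'(x) has coefficient -3 (n+1) a_{n+1} at x^n;
-3 y(x) has coefficient -3 a_n at x^n.
Matching x^n: (n+2)(n+1) a_{n+2} - 3 (n+1) a_{n+1} - 3 a_n = 0.
Thus a_{n+2} = [3 (n+1) a_{n+1} + 3 a_n] / ((n+1)(n+2)).

Check with a_0 = 1, a_1 = 2 (apply the recurrence for n = 0, 1, 2, 3): a_0 = 1, a_1 = 2, a_2 = 9/2, a_3 = 11/2, a_4 = 21/4, a_5 = 159/40.

a_(n+2) = [3 (n+1) a_(n+1) + 3 a_n] / ((n+1)(n+2)); check: a_0 = 1, a_1 = 2, a_2 = 9/2, a_3 = 11/2, a_4 = 21/4, a_5 = 159/40
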